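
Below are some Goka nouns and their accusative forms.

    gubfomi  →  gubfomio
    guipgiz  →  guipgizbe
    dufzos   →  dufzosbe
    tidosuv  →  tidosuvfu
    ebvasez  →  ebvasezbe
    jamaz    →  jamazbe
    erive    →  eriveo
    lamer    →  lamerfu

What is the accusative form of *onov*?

The alternation tracks the final sound of the stem — -be when the stem ends in a sibilant (*guipgiz*, *dufzos*, *ebvasez*, *jamaz*); -fu when the stem ends in a non-sibilant consonant (*tidosuv*, *lamer*); -o when the stem ends in a vowel (*gubfomi*, *erive*).
*onov* — final sound /v/ (a non-sibilant consonant) → -fu → *onovfu*.

onovfu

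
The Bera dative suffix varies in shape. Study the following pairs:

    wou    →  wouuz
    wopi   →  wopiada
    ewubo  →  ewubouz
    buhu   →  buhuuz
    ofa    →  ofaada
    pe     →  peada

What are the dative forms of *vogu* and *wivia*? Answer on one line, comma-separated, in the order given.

voguuz, wiviaada

The suffix is conditioned by the last vowel: -uz when the last vowel of the stem is a rounded vowel (*wou*, *ewubo*, *buhu*); -ada when the last vowel of the stem is an unrounded vowel (*wopi*, *ofa*, *pe*).
Since the last vowel of *vogu* is /u/ (a rounded vowel), it takes -uz, giving *voguuz*.
The last vowel of *wivia* is /a/, which is an unrounded vowel, so the suffix is -ada, giving *wiviaada*.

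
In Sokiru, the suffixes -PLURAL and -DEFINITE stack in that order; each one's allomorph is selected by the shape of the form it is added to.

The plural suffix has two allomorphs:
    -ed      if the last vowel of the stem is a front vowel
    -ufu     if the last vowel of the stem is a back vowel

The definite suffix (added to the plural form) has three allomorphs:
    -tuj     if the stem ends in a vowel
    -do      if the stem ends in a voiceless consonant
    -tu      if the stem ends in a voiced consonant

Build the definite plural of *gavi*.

*gavi* — last vowel /i/ (a front vowel) → -ed → *gavied*.
The final sound of the plural form *gavied* is /d/, which is a voiced consonant, so the definite suffix is -tu, giving *gaviedtu*.

gaviedtu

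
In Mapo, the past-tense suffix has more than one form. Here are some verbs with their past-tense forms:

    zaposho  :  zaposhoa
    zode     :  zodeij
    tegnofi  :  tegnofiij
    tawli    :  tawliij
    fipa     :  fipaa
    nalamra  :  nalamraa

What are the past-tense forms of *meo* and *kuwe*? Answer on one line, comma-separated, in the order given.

The suffix is conditioned by the last vowel: -ij when the last vowel of the stem is a front vowel (*zode*, *tegnofi*, *tawli*); -a when the last vowel of the stem is a back vowel (*zaposho*, *fipa*, *nalamra*).
Since the last vowel of *meo* is /o/ (a back vowel), it takes -a, giving *meoa*.
The last vowel of *kuwe* is /e/, which is a front vowel, so the suffix is -ij, giving *kuweij*.

meoa, kuweij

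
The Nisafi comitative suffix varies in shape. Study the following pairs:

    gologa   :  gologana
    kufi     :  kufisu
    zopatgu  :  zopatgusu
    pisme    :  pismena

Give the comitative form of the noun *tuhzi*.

The alternation tracks the last vowel of the stem — -su when the last vowel of the stem is a high vowel (*kufi*, *zopatgu*); -na when the last vowel of the stem is a non-high vowel (*gologa*, *pisme*).
Since the last vowel of *tuhzi* is /i/ (a high vowel), it takes -su, giving *tuhzisu*.

tuhzisu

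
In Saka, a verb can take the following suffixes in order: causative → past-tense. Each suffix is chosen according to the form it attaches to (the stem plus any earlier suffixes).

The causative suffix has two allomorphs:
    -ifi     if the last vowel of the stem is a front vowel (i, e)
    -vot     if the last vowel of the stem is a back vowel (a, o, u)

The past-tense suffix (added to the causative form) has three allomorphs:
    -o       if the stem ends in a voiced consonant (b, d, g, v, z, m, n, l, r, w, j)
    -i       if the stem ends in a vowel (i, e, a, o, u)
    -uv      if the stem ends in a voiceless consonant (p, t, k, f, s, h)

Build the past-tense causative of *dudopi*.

*dudopi*: last vowel = /i/, a front vowel → -ifi → *dudopiifi*.
Since the final sound of the causative form *dudopiifi* is /i/ (a vowel), it takes -i, giving *dudopiifii*.

dudopiifii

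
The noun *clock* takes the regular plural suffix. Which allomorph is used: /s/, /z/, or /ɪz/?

/s/

The stem *clock* ends in a voiceless non-sibilant consonant.
The plural suffix surfaces as /ɪz/ after sibilants, /s/ after other voiceless consonants, and /z/ after other voiced sounds.
So the plural -s on *clock* is pronounced /s/.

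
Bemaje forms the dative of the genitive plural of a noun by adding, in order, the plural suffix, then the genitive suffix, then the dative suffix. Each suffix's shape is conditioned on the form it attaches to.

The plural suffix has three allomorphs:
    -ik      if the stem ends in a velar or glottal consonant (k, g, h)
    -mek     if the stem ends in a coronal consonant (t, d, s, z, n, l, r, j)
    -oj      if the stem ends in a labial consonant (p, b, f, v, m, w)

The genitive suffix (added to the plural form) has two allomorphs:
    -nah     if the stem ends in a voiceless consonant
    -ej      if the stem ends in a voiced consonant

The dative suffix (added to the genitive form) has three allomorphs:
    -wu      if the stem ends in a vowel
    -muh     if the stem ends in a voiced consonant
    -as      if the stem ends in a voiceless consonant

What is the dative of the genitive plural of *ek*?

The final consonant of *ek* is /k/, which is velar/glottal, so the plural suffix is -ik, giving *ekik*.
The plural form *ekik*: final consonant = /k/, voiceless → -nah → *ekiknah*.
The genitive form *ekiknah*: final sound = /h/, a voiceless consonant → -as → *ekiknahas*.

ekiknahas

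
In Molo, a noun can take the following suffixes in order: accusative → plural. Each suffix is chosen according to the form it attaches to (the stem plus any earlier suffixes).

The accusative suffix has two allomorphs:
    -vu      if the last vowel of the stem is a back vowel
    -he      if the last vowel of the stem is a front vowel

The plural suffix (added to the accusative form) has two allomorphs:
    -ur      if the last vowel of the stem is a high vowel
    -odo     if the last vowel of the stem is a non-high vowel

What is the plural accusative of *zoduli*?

zoduliheodo

*zoduli*: last vowel = /i/, a front vowel → -he → *zodulihe*.
The last vowel of the accusative form *zodulihe* is /e/, which is a non-high vowel, so the plural suffix is -odo, giving *zoduliheodo*.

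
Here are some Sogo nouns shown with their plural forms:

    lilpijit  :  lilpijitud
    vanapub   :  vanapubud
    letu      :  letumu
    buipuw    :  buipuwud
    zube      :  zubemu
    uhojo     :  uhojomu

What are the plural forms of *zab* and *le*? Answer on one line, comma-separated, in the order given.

zabud, lemu

The pattern is consonant vs. vowel: -ud when the stem ends in a consonant (*lilpijit*, *vanapub*, *buipuw*); -mu when the stem ends in a vowel (*letu*, *zube*, *uhojo*).
*zab* — final sound /b/ (a consonant) → -ud → *zabud*.
The final sound of *le* is /e/, which is a vowel, so the suffix is -mu, giving *lemu*.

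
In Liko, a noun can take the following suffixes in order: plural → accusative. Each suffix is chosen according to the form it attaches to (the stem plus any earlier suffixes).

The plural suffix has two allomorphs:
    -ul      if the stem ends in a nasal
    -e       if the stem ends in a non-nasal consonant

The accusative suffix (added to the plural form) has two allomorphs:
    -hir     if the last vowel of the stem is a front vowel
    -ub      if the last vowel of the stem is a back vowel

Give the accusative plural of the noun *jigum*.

jigumulub

*jigum*: final consonant = /m/, a nasal → -ul → *jigumul*.
The plural form *jigumul* — last vowel /u/ (a back vowel) → -ub → *jigumulub*.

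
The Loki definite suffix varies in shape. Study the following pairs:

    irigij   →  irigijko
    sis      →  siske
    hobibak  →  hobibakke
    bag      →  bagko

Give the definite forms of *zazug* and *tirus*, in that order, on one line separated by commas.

The alternation tracks the final consonant of the stem — -ke when the stem ends in a voiceless consonant (*sis*, *hobibak*); -ko when the stem ends in a voiced consonant (*irigij*, *bag*).
*zazug* — final consonant /g/ (voiced) → -ko → *zazugko*.
The final consonant of *tirus* is /s/, which is voiceless, so the suffix is -ke, giving *tiruske*.

zazugko, tiruske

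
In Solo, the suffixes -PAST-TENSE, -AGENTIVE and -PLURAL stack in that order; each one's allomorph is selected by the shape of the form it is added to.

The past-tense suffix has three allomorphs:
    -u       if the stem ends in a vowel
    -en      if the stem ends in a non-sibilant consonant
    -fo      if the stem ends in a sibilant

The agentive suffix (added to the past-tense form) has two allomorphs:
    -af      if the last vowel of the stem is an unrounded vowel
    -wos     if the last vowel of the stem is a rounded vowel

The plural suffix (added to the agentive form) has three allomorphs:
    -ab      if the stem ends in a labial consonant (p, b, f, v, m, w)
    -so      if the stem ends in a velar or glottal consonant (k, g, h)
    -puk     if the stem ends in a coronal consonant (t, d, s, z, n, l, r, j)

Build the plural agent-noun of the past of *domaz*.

*domaz* — final sound /z/ (a sibilant) → -fo → *domazfo*.
Since the last vowel of the past-tense form *domazfo* is /o/ (a rounded vowel), it takes -wos, giving *domazfowos*.
The agentive form *domazfowos*: final consonant = /s/, coronal → -puk → *domazfowospuk*.

domazfowospuk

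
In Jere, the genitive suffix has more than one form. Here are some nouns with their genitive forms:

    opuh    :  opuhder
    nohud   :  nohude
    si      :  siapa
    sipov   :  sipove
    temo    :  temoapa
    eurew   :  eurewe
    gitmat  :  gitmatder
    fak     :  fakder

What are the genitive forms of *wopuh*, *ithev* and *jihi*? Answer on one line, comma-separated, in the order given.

The pattern is voicing of the final sound: -der when the stem ends in a voiceless consonant (*opuh*, *gitmat*, *fak*); -e when the stem ends in a voiced consonant (*nohud*, *sipov*, *eurew*); -apa when the stem ends in a vowel (*si*, *temo*).
Since the final sound of *wopuh* is /h/ (a voiceless consonant), it takes -der, giving *wopuhder*.
The final sound of *ithev* is /v/, which is a voiced consonant, so the suffix is -e, giving *itheve*.
*jihi*: final sound = /i/, a vowel → -apa → *jihiapa*.

wopuhder, itheve, jihiapa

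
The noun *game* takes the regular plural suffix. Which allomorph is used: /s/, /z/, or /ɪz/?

/z/

The stem *game* ends in a voiced non-sibilant sound.
The plural suffix surfaces as /ɪz/ after sibilants, /s/ after other voiceless consonants, and /z/ after other voiced sounds.
So the plural -s on *game* is pronounced /z/.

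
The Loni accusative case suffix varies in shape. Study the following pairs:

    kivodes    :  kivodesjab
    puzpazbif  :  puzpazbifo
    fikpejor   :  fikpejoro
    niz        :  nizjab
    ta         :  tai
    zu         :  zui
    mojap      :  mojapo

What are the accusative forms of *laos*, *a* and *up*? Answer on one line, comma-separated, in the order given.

The alternation tracks the final sound of the stem — -jab when the stem ends in a sibilant (*kivodes*, *niz*); -o when the stem ends in a non-sibilant consonant (*puzpazbif*, *fikpejor*, *mojap*); -i when the stem ends in a vowel (*ta*, *zu*).
The final sound of *laos* is /s/, which is a sibilant, so the suffix is -jab, giving *laosjab*.
*a*: final sound = /a/, a vowel → -i → *ai*.
*up* — final sound /p/ (a non-sibilant consonant) → -o → *upo*.

laosjab, ai, upo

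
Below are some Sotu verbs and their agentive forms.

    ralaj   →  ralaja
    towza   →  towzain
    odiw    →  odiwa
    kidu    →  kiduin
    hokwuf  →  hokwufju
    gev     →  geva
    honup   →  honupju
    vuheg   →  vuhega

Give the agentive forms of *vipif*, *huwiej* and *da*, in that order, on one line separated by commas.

vipifju, huwieja, dain

The suffix is conditioned by the final sound: -ju when the stem ends in a voiceless consonant (*hokwuf*, *honup*); -a when the stem ends in a voiced consonant (*ralaj*, *odiw*, *gev*, *vuheg*); -in when the stem ends in a vowel (*towza*, *kidu*).
*vipif*: final sound = /f/, a voiceless consonant → -ju → *vipifju*.
The final sound of *huwiej* is /j/, which is a voiced consonant, so the suffix is -a, giving *huwieja*.
Since the final sound of *da* is /a/ (a vowel), it takes -in, giving *dain*.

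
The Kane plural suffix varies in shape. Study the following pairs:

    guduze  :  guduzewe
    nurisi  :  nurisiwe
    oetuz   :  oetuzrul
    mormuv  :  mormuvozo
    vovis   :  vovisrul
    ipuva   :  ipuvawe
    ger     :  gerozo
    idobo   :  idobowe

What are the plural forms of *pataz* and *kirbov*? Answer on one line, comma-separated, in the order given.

Looking at the final sound of each stem: -rul when the stem ends in a sibilant (*oetuz*, *vovis*); -ozo when the stem ends in a non-sibilant consonant (*mormuv*, *ger*); -we when the stem ends in a vowel (*guduze*, *nurisi*, *ipuva*, *idobo*).
The final sound of *pataz* is /z/, which is a sibilant, so the suffix is -rul, giving *patazrul*.
Since the final sound of *kirbov* is /v/ (a non-sibilant consonant), it takes -ozo, giving *kirbovozo*.

patazrul, kirbovozo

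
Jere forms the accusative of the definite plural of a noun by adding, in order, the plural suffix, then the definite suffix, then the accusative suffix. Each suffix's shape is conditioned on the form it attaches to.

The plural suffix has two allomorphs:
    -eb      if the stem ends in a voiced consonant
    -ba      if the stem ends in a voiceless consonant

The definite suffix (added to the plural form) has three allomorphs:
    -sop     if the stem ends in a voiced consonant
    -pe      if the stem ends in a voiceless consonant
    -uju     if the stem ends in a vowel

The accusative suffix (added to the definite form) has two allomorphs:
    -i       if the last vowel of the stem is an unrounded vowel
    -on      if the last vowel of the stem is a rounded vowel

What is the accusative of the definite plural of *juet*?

juetbaujuon

*juet*: final consonant = /t/, voiceless → -ba → *juetba*.
The plural form *juetba*: final sound = /a/, a vowel → -uju → *juetbauju*.
The definite form *juetbauju* — last vowel /u/ (a rounded vowel) → -on → *juetbaujuon*.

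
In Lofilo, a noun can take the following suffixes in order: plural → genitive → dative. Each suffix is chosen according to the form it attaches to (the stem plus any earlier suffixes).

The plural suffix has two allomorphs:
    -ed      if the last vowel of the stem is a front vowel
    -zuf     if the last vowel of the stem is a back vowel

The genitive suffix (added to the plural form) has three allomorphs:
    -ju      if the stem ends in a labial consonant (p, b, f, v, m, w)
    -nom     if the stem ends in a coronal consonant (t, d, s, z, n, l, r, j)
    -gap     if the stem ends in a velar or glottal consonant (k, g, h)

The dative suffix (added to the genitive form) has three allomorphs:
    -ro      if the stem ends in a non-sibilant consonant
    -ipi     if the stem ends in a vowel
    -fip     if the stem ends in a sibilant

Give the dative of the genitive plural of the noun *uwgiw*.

Since the last vowel of *uwgiw* is /i/ (a front vowel), it takes -ed, giving *uwgiwed*.
The plural form *uwgiwed*: final consonant = /d/, coronal → -nom → *uwgiwednom*.
The final sound of the genitive form *uwgiwednom* is /m/, which is a non-sibilant consonant, so the dative suffix is -ro, giving *uwgiwednomro*.

uwgiwednomro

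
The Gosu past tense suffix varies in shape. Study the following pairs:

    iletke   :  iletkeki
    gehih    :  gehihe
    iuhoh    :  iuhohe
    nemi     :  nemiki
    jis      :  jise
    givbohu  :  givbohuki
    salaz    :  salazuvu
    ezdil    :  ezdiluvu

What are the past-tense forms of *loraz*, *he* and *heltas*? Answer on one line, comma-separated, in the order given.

lorazuvu, heki, heltase

The suffix is conditioned by the final sound: -e when the stem ends in a voiceless consonant (*gehih*, *iuhoh*, *jis*); -uvu when the stem ends in a voiced consonant (*salaz*, *ezdil*); -ki when the stem ends in a vowel (*iletke*, *nemi*, *givbohu*).
Since the final sound of *loraz* is /z/ (a voiced consonant), it takes -uvu, giving *lorazuvu*.
*he* — final sound /e/ (a vowel) → -ki → *heki*.
*heltas*: final sound = /s/, a voiceless consonant → -e → *heltase*.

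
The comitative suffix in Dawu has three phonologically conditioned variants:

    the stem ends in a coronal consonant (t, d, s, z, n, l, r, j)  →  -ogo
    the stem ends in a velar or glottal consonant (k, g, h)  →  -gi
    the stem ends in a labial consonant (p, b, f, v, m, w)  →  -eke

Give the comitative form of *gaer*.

*gaer*: final consonant = /r/, coronal → -ogo → *gaerogo*.

gaerogo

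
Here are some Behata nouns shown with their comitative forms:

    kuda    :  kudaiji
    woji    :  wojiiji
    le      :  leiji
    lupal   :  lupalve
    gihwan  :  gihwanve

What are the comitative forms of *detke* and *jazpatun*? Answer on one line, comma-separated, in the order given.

The suffix is conditioned by the final sound: -ve when the stem ends in a consonant (*lupal*, *gihwan*); -iji when the stem ends in a vowel (*kuda*, *woji*, *le*).
*detke* — final sound /e/ (a vowel) → -iji → *detkeiji*.
Since the final sound of *jazpatun* is /n/ (a consonant), it takes -ve, giving *jazpatunve*.

detkeiji, jazpatunve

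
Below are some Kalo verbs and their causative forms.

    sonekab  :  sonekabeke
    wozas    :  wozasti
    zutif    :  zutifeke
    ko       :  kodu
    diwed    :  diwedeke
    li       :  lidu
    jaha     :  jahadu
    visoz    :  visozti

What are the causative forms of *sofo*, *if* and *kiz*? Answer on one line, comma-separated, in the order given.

The suffix is conditioned by the final sound: -ti when the stem ends in a sibilant (*wozas*, *visoz*); -eke when the stem ends in a non-sibilant consonant (*sonekab*, *zutif*, *diwed*); -du when the stem ends in a vowel (*ko*, *li*, *jaha*).
*sofo* — final sound /o/ (a vowel) → -du → *sofodu*.
*if*: final sound = /f/, a non-sibilant consonant → -eke → *ifeke*.
The final sound of *kiz* is /z/, which is a sibilant, so the suffix is -ti, giving *kizti*.

sofodu, ifeke, kizti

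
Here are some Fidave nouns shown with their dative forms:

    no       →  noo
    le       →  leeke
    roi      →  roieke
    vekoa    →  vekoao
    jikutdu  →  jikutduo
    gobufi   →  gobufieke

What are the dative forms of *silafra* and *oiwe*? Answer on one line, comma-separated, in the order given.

The pattern is front/back vowel harmony: -eke when the last vowel of the stem is a front vowel (*le*, *roi*, *gobufi*); -o when the last vowel of the stem is a back vowel (*no*, *vekoa*, *jikutdu*).
The last vowel of *silafra* is /a/, which is a back vowel, so the suffix is -o, giving *silafrao*.
*oiwe*: last vowel = /e/, a front vowel → -eke → *oiweeke*.

silafrao, oiweeke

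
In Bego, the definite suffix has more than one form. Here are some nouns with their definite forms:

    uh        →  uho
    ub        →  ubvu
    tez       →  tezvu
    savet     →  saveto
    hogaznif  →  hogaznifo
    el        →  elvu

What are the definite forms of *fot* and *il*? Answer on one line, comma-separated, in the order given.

foto, ilvu

The pattern is voicing of the final consonant: -o when the stem ends in a voiceless consonant (*uh*, *savet*, *hogaznif*); -vu when the stem ends in a voiced consonant (*ub*, *tez*, *el*).
*fot* — final consonant /t/ (voiceless) → -o → *foto*.
The final consonant of *il* is /l/, which is voiced, so the suffix is -vu, giving *ilvu*.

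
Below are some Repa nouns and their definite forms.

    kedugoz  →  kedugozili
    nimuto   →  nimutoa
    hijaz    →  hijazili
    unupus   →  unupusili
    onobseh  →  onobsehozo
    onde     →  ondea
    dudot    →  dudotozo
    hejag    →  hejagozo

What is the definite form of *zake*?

zakea

The pattern is sibilance of the final sound: -ili when the stem ends in a sibilant (*kedugoz*, *hijaz*, *unupus*); -ozo when the stem ends in a non-sibilant consonant (*onobseh*, *dudot*, *hejag*); -a when the stem ends in a vowel (*nimuto*, *onde*).
*zake* — final sound /e/ (a vowel) → -a → *zakea*.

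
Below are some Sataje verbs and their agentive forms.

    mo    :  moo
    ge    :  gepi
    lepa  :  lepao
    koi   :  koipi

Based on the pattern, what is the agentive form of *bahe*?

bahepi

Looking at the last vowel of each stem: -pi when the last vowel of the stem is a front vowel (*ge*, *koi*); -o when the last vowel of the stem is a back vowel (*mo*, *lepa*).
The last vowel of *bahe* is /e/, which is a front vowel, so the suffix is -pi, giving *bahepi*.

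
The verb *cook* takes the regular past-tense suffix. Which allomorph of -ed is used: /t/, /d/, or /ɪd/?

The stem *cook* ends in a voiceless consonant other than /t/.
The -ed suffix is realized as /ɪd/ after /t, d/; as /t/ after other voiceless consonants; and as /d/ after other voiced sounds.
So -ed on *cook* is pronounced /t/.

/t/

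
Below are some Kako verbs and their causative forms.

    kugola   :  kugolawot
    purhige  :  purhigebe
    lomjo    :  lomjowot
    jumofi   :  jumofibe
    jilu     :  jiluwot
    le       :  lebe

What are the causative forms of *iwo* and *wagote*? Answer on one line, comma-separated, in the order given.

iwowot, wagotebe

The pattern is front/back vowel harmony: -be when the last vowel of the stem is a front vowel (*purhige*, *jumofi*, *le*); -wot when the last vowel of the stem is a back vowel (*kugola*, *lomjo*, *jilu*).
Since the last vowel of *iwo* is /o/ (a back vowel), it takes -wot, giving *iwowot*.
Since the last vowel of *wagote* is /e/ (a front vowel), it takes -be, giving *wagotebe*.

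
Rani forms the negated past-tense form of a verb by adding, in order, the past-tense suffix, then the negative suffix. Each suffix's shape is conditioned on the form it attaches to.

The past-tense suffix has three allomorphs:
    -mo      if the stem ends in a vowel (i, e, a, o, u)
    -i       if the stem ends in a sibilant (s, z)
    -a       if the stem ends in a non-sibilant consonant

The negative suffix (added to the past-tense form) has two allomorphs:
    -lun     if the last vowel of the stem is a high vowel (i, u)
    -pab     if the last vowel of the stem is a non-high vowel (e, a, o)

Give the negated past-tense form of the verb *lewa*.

lewamopab

*lewa* — final sound /a/ (a vowel) → -mo → *lewamo*.
Since the last vowel of the past-tense form *lewamo* is /o/ (a non-high vowel), it takes -pab, giving *lewamopab*.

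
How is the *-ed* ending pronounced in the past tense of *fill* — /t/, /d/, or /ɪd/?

/d/

The stem *fill* ends in a voiced sound other than /d/.
The -ed suffix is realized as /ɪd/ after /t, d/; as /t/ after other voiceless consonants; and as /d/ after other voiced sounds.
So -ed on *fill* is pronounced /d/.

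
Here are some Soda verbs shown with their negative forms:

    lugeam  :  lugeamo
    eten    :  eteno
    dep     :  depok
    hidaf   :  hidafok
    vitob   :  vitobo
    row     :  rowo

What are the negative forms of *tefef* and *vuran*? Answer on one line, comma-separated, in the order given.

Looking at the final consonant of each stem: -ok when the stem ends in a voiceless consonant (*dep*, *hidaf*); -o when the stem ends in a voiced consonant (*lugeam*, *eten*, *vitob*, *row*).
The final consonant of *tefef* is /f/, which is voiceless, so the suffix is -ok, giving *tefefok*.
The final consonant of *vuran* is /n/, which is voiced, so the suffix is -o, giving *vurano*.

tefefok, vurano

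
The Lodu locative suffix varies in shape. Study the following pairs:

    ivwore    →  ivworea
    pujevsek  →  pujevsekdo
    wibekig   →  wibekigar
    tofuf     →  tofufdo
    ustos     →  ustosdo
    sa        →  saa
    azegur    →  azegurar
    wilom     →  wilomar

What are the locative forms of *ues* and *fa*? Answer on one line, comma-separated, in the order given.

Looking at the final sound of each stem: -do when the stem ends in a voiceless consonant (*pujevsek*, *tofuf*, *ustos*); -ar when the stem ends in a voiced consonant (*wibekig*, *azegur*, *wilom*); -a when the stem ends in a vowel (*ivwore*, *sa*).
The final sound of *ues* is /s/, which is a voiceless consonant, so the suffix is -do, giving *uesdo*.
The final sound of *fa* is /a/, which is a vowel, so the suffix is -a, giving *faa*.

uesdo, faa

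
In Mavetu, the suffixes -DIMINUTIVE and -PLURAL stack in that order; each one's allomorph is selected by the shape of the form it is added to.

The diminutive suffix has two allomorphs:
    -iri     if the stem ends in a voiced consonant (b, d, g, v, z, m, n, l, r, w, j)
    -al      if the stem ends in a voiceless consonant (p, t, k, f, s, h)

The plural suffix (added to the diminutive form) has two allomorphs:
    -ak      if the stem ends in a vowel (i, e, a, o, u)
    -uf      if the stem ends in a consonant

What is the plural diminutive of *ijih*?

The final consonant of *ijih* is /h/, which is voiceless, so the diminutive suffix is -al, giving *ijihal*.
The diminutive form *ijihal*: final sound = /l/, a consonant → -uf → *ijihaluf*.

ijihaluf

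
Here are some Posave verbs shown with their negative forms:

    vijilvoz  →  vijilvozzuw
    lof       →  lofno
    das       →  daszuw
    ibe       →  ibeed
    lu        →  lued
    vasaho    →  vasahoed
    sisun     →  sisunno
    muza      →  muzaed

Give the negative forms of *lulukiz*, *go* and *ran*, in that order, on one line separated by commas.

lulukizzuw, goed, ranno

The suffix is conditioned by the final sound: -zuw when the stem ends in a sibilant (*vijilvoz*, *das*); -no when the stem ends in a non-sibilant consonant (*lof*, *sisun*); -ed when the stem ends in a vowel (*ibe*, *lu*, *vasaho*, *muza*).
*lulukiz*: final sound = /z/, a sibilant → -zuw → *lulukizzuw*.
*go*: final sound = /o/, a vowel → -ed → *goed*.
*ran* — final sound /n/ (a non-sibilant consonant) → -no → *ranno*.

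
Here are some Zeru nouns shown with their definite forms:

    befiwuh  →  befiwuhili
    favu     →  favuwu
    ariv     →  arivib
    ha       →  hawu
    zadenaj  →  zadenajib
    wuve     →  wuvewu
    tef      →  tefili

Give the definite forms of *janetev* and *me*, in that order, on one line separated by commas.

The pattern is voicing of the final sound: -ili when the stem ends in a voiceless consonant (*befiwuh*, *tef*); -ib when the stem ends in a voiced consonant (*ariv*, *zadenaj*); -wu when the stem ends in a vowel (*favu*, *ha*, *wuve*).
*janetev* — final sound /v/ (a voiced consonant) → -ib → *janetevib*.
The final sound of *me* is /e/, which is a vowel, so the suffix is -wu, giving *mewu*.

janetevib, mewu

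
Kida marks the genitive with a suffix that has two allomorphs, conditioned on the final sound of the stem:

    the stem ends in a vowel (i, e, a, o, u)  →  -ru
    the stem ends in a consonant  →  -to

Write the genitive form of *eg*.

egto

*eg*: final sound = /g/, a consonant → -to → *egto*.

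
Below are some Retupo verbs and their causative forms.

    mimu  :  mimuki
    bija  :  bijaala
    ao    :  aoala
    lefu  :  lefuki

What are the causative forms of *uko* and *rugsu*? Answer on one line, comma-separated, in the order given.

ukoala, rugsuki

The pattern is height harmony: -ki when the last vowel of the stem is a high vowel (*mimu*, *lefu*); -ala when the last vowel of the stem is a non-high vowel (*bija*, *ao*).
*uko*: last vowel = /o/, a non-high vowel → -ala → *ukoala*.
*rugsu*: last vowel = /u/, a high vowel → -ki → *rugsuki*.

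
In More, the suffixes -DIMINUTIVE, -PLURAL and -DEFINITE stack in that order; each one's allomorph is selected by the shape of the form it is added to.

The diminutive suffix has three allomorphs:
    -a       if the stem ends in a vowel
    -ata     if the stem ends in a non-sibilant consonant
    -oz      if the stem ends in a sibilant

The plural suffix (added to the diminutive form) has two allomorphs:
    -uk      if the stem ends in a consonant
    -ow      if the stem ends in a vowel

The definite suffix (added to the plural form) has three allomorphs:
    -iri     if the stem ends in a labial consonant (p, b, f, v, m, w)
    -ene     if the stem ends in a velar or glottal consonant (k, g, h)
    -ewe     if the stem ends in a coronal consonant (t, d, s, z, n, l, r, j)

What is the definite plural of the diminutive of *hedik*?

hedikataowiri

Since the final sound of *hedik* is /k/ (a non-sibilant consonant), it takes -ata, giving *hedikata*.
Since the final sound of the diminutive form *hedikata* is /a/ (a vowel), it takes -ow, giving *hedikataow*.
Since the final consonant of the plural form *hedikataow* is /w/ (labial), it takes -iri, giving *hedikataowiri*.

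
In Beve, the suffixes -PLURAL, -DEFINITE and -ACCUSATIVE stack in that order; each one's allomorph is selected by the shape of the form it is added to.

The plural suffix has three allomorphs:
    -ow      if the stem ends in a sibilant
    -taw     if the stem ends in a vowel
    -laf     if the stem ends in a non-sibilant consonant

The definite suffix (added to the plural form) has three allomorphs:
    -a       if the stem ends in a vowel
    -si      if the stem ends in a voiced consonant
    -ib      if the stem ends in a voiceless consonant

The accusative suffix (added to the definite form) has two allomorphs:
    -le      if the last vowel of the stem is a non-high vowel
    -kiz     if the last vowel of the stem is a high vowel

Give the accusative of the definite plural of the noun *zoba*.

*zoba* — final sound /a/ (a vowel) → -taw → *zobataw*.
The plural form *zobataw* — final sound /w/ (a voiced consonant) → -si → *zobatawsi*.
The definite form *zobatawsi*: last vowel = /i/, a high vowel → -kiz → *zobatawsikiz*.

zobatawsikiz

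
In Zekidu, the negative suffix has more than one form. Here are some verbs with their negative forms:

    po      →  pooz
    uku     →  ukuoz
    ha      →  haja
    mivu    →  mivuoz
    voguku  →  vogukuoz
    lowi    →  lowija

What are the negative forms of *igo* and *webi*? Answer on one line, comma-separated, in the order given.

igooz, webija

The suffix is conditioned by the last vowel: -oz when the last vowel of the stem is a rounded vowel (*po*, *uku*, *mivu*, *voguku*); -ja when the last vowel of the stem is an unrounded vowel (*ha*, *lowi*).
*igo* — last vowel /o/ (a rounded vowel) → -oz → *igooz*.
The last vowel of *webi* is /i/, which is an unrounded vowel, so the suffix is -ja, giving *webija*.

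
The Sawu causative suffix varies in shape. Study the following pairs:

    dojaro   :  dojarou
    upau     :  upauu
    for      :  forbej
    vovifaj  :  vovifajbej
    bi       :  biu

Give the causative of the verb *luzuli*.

luzuliu

The suffix is conditioned by the final sound: -bej when the stem ends in a consonant (*for*, *vovifaj*); -u when the stem ends in a vowel (*dojaro*, *upau*, *bi*).
The final sound of *luzuli* is /i/, which is a vowel, so the suffix is -u, giving *luzuliu*.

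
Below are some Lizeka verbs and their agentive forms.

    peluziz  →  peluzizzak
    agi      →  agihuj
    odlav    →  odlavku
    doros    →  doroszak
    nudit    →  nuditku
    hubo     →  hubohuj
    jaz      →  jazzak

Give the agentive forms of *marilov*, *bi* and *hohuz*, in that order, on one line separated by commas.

marilovku, bihuj, hohuzzak

The pattern is sibilance of the final sound: -zak when the stem ends in a sibilant (*peluziz*, *doros*, *jaz*); -ku when the stem ends in a non-sibilant consonant (*odlav*, *nudit*); -huj when the stem ends in a vowel (*agi*, *hubo*).
*marilov* — final sound /v/ (a non-sibilant consonant) → -ku → *marilovku*.
*bi* — final sound /i/ (a vowel) → -huj → *bihuj*.
*hohuz*: final sound = /z/, a sibilant → -zak → *hohuzzak*.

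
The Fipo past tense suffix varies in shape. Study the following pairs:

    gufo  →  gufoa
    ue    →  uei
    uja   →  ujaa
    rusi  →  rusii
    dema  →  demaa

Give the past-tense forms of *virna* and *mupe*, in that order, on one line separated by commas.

virnaa, mupei

Looking at the last vowel of each stem: -i when the last vowel of the stem is a front vowel (*ue*, *rusi*); -a when the last vowel of the stem is a back vowel (*gufo*, *uja*, *dema*).
*virna* — last vowel /a/ (a back vowel) → -a → *virnaa*.
*mupe* — last vowel /e/ (a front vowel) → -i → *mupei*.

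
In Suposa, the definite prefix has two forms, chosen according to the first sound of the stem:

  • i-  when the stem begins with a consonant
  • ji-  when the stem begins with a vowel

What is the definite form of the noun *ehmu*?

*ehmu*: first sound = /e/, a vowel → ji- → *jiehmu*.

jiehmu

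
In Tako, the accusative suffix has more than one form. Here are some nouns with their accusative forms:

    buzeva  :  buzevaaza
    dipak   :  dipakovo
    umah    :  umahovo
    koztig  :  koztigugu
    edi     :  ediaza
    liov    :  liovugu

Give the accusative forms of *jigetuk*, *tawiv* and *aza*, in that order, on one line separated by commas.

jigetukovo, tawivugu, azaaza

The alternation tracks the final sound of the stem — -ovo when the stem ends in a voiceless consonant (*dipak*, *umah*); -ugu when the stem ends in a voiced consonant (*koztig*, *liov*); -aza when the stem ends in a vowel (*buzeva*, *edi*).
The final sound of *jigetuk* is /k/, which is a voiceless consonant, so the suffix is -ovo, giving *jigetukovo*.
Since the final sound of *tawiv* is /v/ (a voiced consonant), it takes -ugu, giving *tawivugu*.
*aza* — final sound /a/ (a vowel) → -aza → *azaaza*.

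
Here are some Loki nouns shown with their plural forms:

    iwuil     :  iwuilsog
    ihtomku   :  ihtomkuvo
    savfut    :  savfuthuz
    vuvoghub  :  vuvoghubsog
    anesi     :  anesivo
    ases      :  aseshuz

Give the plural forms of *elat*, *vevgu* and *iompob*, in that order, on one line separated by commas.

elathuz, vevguvo, iompobsog

The pattern is voicing of the final sound: -huz when the stem ends in a voiceless consonant (*savfut*, *ases*); -sog when the stem ends in a voiced consonant (*iwuil*, *vuvoghub*); -vo when the stem ends in a vowel (*ihtomku*, *anesi*).
The final sound of *elat* is /t/, which is a voiceless consonant, so the suffix is -huz, giving *elathuz*.
The final sound of *vevgu* is /u/, which is a vowel, so the suffix is -vo, giving *vevguvo*.
Since the final sound of *iompob* is /b/ (a voiced consonant), it takes -sog, giving *iompobsog*.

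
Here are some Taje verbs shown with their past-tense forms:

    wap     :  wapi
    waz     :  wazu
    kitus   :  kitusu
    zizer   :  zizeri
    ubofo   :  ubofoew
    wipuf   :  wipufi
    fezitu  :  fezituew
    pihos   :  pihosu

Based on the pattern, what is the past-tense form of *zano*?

zanoew

The suffix is conditioned by the final sound: -u when the stem ends in a sibilant (*waz*, *kitus*, *pihos*); -i when the stem ends in a non-sibilant consonant (*wap*, *zizer*, *wipuf*); -ew when the stem ends in a vowel (*ubofo*, *fezitu*).
The final sound of *zano* is /o/, which is a vowel, so the suffix is -ew, giving *zanoew*.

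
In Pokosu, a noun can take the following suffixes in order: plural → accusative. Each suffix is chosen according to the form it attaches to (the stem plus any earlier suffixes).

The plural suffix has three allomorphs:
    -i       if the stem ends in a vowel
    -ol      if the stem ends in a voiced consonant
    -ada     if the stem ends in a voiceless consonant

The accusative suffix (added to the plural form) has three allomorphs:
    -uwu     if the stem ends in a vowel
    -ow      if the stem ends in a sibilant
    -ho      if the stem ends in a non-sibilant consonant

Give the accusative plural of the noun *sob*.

sobolho

The final sound of *sob* is /b/, which is a voiced consonant, so the plural suffix is -ol, giving *sobol*.
The final sound of the plural form *sobol* is /l/, which is a non-sibilant consonant, so the accusative suffix is -ho, giving *sobolho*.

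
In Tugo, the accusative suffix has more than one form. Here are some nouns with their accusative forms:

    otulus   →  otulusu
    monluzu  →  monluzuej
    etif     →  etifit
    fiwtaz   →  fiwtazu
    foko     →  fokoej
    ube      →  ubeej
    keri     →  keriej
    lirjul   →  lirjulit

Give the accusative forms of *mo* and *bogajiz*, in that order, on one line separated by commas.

moej, bogajizu

The alternation tracks the final sound of the stem — -u when the stem ends in a sibilant (*otulus*, *fiwtaz*); -it when the stem ends in a non-sibilant consonant (*etif*, *lirjul*); -ej when the stem ends in a vowel (*monluzu*, *foko*, *ube*, *keri*).
Since the final sound of *mo* is /o/ (a vowel), it takes -ej, giving *moej*.
*bogajiz*: final sound = /z/, a sibilant → -u → *bogajizu*.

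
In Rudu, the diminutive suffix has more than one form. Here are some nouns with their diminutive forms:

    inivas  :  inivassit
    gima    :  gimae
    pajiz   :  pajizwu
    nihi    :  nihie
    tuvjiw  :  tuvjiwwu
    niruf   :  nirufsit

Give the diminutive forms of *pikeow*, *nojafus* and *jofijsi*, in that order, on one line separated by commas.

pikeowwu, nojafussit, jofijsie

Looking at the final sound of each stem: -sit when the stem ends in a voiceless consonant (*inivas*, *niruf*); -wu when the stem ends in a voiced consonant (*pajiz*, *tuvjiw*); -e when the stem ends in a vowel (*gima*, *nihi*).
The final sound of *pikeow* is /w/, which is a voiced consonant, so the suffix is -wu, giving *pikeowwu*.
The final sound of *nojafus* is /s/, which is a voiceless consonant, so the suffix is -sit, giving *nojafussit*.
*jofijsi*: final sound = /i/, a vowel → -e → *jofijsie*.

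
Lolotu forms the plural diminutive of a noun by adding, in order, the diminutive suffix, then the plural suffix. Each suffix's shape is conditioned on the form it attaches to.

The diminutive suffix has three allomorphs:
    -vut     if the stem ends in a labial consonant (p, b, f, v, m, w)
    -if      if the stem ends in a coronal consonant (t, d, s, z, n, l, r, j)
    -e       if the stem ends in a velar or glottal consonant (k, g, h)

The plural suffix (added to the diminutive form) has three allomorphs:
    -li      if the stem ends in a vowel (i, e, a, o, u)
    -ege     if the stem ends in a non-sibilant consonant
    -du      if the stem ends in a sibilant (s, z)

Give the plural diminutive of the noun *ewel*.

ewelifege

*ewel* — final consonant /l/ (coronal) → -if → *ewelif*.
Since the final sound of the diminutive form *ewelif* is /f/ (a non-sibilant consonant), it takes -ege, giving *ewelifege*.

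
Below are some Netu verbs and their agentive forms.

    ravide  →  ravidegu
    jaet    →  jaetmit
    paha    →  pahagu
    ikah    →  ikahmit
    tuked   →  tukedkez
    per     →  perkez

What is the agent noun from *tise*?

The pattern is voicing of the final sound: -mit when the stem ends in a voiceless consonant (*jaet*, *ikah*); -kez when the stem ends in a voiced consonant (*tuked*, *per*); -gu when the stem ends in a vowel (*ravide*, *paha*).
*tise* — final sound /e/ (a vowel) → -gu → *tisegu*.

tisegu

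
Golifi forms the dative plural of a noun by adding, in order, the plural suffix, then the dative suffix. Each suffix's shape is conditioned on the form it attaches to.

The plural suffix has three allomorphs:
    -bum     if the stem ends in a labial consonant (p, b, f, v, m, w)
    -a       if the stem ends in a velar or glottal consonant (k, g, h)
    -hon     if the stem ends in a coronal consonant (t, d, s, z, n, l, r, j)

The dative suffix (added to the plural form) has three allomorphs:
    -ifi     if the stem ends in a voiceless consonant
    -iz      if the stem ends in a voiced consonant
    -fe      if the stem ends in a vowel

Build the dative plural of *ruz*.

ruzhoniz

*ruz*: final consonant = /z/, coronal → -hon → *ruzhon*.
The final sound of the plural form *ruzhon* is /n/, which is a voiced consonant, so the dative suffix is -iz, giving *ruzhoniz*.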